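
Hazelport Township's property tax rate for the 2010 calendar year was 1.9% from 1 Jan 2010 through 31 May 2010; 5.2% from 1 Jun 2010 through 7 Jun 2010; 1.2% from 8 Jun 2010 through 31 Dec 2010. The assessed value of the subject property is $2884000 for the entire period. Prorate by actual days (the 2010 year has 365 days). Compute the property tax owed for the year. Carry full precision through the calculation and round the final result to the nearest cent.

1 Jan – 31 May 2010: 151 days at 1.9% → $2884000 × 1.9% × 151/365 = $22669.0301
1 Jun – 7 Jun 2010: 7 days at 5.2% → $2884000 × 5.2% × 7/365 = $2876.0986
8 Jun – 31 Dec 2010: 207 days at 1.2% → $2884000 × 1.2% × 207/365 = $19627.0027
Total = $45172.1315

$45172.13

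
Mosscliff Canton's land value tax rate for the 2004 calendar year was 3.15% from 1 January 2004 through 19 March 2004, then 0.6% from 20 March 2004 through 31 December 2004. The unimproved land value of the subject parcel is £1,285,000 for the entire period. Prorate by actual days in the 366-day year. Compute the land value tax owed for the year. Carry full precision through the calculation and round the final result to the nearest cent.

£14,782.77

1 January – 19 March 2004: 79 days at 3.15% → £1,285,000 × 3.15% × 79/366 = £8,736.9467
20 March – 31 December 2004: 287 days at 0.6% → £1,285,000 × 0.6% × 287/366 = £6,045.8197
Total = £14,782.7664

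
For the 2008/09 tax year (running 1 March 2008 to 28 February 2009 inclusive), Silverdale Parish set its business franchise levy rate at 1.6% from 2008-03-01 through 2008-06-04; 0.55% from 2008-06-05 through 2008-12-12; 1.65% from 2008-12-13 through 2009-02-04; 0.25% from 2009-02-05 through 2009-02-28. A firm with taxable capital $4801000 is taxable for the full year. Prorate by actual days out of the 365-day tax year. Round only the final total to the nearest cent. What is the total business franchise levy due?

2008-03-01 to 2008-06-04: 96 days at 1.6% → $4801000 × 1.6% × 96/365 = $20203.6603
2008-06-05 to 2008-12-12: 191 days at 0.55% → $4801000 × 0.55% × 191/365 = $13817.6726
2008-12-13 to 2009-02-04: 54 days at 1.65% → $4801000 × 1.65% × 54/365 = $11719.7014
2009-02-05 to 2009-02-28: 24 days at 0.25% → $4801000 × 0.25% × 24/365 = $789.2055
Total = $46530.2397

$46530.24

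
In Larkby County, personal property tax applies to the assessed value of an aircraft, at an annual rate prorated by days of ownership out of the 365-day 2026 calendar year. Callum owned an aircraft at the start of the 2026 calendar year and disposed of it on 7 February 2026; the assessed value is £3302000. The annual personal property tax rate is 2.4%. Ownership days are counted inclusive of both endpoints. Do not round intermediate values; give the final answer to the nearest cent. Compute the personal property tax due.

£8250.48

Days held (1 January – 7 February 2026): 38 out of 365
Tax = £3302000 × 2.4% × 38/365 = £8250.4767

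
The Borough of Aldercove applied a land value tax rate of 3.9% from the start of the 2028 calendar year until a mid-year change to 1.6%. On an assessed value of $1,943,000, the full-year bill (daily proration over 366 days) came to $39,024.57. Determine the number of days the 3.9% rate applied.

Let d = days at the first rate; then 366 − d days at the second rate.
$1,943,000 × [3.9%·d + 1.6%·(366−d)] / 366 = $39,024.57
Solving gives d = 65, so the new rate took effect on 6 Mar 2028.

65 days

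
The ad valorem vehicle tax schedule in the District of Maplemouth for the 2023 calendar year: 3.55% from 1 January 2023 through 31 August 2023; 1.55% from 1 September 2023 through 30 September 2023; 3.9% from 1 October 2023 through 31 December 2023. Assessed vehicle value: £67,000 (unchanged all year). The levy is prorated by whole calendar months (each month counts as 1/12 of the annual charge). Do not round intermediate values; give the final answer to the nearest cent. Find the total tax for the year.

1 January – 31 August 2023: 8 months at 3.55% → £67,000 × 3.55% × 8/12 = £1,585.6667
1 September – 30 September 2023: 1 month at 1.55% → £67,000 × 1.55% × 1/12 = £86.5417
1 October – 31 December 2023: 3 months at 3.9% → £67,000 × 3.9% × 3/12 = £653.2500
Total = £2,325.4583

£2,325.46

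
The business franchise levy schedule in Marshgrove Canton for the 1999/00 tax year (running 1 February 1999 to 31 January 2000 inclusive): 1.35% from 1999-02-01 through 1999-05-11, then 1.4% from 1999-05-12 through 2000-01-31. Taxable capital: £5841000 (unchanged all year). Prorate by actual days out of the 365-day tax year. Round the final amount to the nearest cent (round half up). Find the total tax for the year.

£80973.86

1999-02-01 to 1999-05-11: 100 days at 1.35% → £5841000 × 1.35% × 100/365 = £21603.6986
1999-05-12 to 2000-01-31: 265 days at 1.4% → £5841000 × 1.4% × 265/365 = £59370.1644
Total = £80973.8630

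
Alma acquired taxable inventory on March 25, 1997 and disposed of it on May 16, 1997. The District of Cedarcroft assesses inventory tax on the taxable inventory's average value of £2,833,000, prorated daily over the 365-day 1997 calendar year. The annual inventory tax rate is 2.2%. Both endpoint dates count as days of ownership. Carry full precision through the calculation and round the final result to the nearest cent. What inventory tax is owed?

£9,050.08

Days held (March 25 – May 16, 1997): 53 out of 365
Tax = £2,833,000 × 2.2% × 53/365 = £9,050.0767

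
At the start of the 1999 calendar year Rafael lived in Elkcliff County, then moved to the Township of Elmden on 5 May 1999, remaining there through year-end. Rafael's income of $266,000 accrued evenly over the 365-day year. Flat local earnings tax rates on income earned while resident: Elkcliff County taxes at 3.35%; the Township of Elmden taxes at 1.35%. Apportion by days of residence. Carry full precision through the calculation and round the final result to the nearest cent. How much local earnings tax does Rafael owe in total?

Elkcliff County, 1 January – 4 May 1999: 124 days → $266,000 × 3.35% × 124/365 = $3,027.2986
The Township of Elmden, 5 May – 31 December 1999: 241 days → $266,000 × 1.35% × 241/365 = $2,371.0438
Total = $5,398.3425

$5,398.34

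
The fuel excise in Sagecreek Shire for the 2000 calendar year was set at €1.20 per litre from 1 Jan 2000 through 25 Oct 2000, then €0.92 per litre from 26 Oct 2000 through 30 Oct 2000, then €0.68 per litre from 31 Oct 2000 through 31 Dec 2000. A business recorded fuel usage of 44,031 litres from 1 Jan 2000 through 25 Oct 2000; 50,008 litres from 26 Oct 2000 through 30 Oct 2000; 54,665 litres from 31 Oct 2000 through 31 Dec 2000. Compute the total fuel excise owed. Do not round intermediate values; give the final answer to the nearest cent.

1 Jan – 25 Oct 2000: 44,031 litres at €1.20/litre → €52837.20
26 Oct – 30 Oct 2000: 50,008 litres at €0.92/litre → €46007.36
31 Oct – 31 Dec 2000: 54,665 litres at €0.68/litre → €37172.20

€136016.76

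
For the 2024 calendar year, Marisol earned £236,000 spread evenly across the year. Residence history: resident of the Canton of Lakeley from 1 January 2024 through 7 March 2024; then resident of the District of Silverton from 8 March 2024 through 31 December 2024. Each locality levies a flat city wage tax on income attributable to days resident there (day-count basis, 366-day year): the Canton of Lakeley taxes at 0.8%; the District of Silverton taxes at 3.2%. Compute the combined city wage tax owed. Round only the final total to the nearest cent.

£6,515.15

The Canton of Lakeley, 1 January – 7 March 2024: 67 days → £236,000 × 0.8% × 67/366 = £345.6175
The District of Silverton, 8 March – 31 December 2024: 299 days → £236,000 × 3.2% × 299/366 = £6,169.5301
Total = £6,515.1475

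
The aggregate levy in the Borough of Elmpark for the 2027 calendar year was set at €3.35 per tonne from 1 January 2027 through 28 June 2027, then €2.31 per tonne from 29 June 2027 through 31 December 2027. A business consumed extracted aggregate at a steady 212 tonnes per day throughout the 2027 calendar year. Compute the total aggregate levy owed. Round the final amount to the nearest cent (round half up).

€218213.72

1 January – 28 June 2027: 179 days × 212 tonnes/day = 37,948 tonnes at €3.35/tonne → €127125.80
29 June – 31 December 2027: 186 days × 212 tonnes/day = 39,432 tonnes at €2.31/tonne → €91087.92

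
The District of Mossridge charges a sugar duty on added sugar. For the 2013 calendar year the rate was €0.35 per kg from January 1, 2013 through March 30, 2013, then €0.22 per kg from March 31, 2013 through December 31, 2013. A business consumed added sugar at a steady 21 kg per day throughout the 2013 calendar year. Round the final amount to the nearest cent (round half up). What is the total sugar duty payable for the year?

€1,929.27

January 1 – March 30, 2013: 89 days × 21 kg/day = 1,869 kg at €0.35/kg → €654.15
March 31 – December 31, 2013: 276 days × 21 kg/day = 5,796 kg at €0.22/kg → €1,275.12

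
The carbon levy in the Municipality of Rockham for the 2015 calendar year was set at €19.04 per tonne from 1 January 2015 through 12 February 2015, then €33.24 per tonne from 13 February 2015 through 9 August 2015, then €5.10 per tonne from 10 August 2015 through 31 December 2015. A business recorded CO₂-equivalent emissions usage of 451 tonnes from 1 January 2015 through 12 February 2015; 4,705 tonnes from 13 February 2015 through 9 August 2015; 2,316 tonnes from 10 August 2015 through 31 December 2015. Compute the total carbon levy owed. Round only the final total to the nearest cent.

€176,792.84

1 January – 12 February 2015: 451 tonnes at €19.04/tonne → €8,587.04
13 February – 9 August 2015: 4,705 tonnes at €33.24/tonne → €156,394.20
10 August – 31 December 2015: 2,316 tonnes at €5.10/tonne → €11,811.60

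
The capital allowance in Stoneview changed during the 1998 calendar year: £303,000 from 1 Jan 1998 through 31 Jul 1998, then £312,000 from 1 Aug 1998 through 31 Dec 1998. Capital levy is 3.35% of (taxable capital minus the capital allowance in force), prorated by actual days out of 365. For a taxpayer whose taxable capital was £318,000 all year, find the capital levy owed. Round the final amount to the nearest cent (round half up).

£376.12

1 Jan – 31 Jul 1998: 212 days, exemption £303,000 → (£318,000 − £303,000) × 3.35% × 212/365 = £291.8630
1 Aug – 31 Dec 1998: 153 days, exemption £312,000 → (£318,000 − £312,000) × 3.35% × 153/365 = £84.2548
Total = £376.1178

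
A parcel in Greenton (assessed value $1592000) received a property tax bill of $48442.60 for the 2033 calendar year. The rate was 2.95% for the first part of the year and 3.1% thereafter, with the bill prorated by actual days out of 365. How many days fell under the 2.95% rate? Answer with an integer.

Let d = days at the first rate; then 365 − d days at the second rate.
$1592000 × [2.95%·d + 3.1%·(365−d)] / 365 = $48442.60
Solving gives d = 139, so the new rate took effect on 20 May 2033.

139 days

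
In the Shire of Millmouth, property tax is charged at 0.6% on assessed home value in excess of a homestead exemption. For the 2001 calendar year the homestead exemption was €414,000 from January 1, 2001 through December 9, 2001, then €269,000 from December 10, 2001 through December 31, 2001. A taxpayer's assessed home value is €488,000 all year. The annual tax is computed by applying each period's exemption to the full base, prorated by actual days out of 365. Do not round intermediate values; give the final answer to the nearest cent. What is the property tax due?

€496.44

January 1 – December 9, 2001: 343 days, exemption €414,000 → (€488,000 − €414,000) × 0.6% × 343/365 = €417.2384
December 10 – December 31, 2001: 22 days, exemption €269,000 → (€488,000 − €269,000) × 0.6% × 22/365 = €79.2000
Total = €496.4384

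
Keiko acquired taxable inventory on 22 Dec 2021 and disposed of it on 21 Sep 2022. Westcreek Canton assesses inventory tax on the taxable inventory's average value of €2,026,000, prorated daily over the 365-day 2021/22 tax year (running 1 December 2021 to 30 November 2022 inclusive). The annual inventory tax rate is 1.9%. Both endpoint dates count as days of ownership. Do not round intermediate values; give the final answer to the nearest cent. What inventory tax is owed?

€28,896.87

Days held (22 Dec 2021 – 21 Sep 2022): 274 out of 365
Tax = €2,026,000 × 1.9% × 274/365 = €28,896.8658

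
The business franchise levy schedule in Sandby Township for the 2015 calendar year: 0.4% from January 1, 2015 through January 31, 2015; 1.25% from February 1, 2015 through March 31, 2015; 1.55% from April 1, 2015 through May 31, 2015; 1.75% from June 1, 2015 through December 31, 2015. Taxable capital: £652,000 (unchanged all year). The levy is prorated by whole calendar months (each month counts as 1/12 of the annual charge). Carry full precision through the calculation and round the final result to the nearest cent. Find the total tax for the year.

£9,915.83

January 1 – January 31, 2015: 1 month at 0.4% → £652,000 × 0.4% × 1/12 = £217.3333
February 1 – March 31, 2015: 2 months at 1.25% → £652,000 × 1.25% × 2/12 = £1,358.3333
April 1 – May 31, 2015: 2 months at 1.55% → £652,000 × 1.55% × 2/12 = £1,684.3333
June 1 – December 31, 2015: 7 months at 1.75% → £652,000 × 1.75% × 7/12 = £6,655.8333
Total = £9,915.8333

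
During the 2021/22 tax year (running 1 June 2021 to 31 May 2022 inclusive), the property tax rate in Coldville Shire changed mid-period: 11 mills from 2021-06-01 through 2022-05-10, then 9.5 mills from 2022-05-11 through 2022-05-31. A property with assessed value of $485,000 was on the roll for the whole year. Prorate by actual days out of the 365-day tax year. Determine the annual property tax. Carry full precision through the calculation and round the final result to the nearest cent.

$5,293.14

2021-06-01 to 2022-05-10: 344 days at 11 mills → $485,000 × 1.1% × 344/365 = $5,028.0548
2022-05-11 to 2022-05-31: 21 days at 9.5 mills → $485,000 × 0.95% × 21/365 = $265.0890
Total = $5,293.1438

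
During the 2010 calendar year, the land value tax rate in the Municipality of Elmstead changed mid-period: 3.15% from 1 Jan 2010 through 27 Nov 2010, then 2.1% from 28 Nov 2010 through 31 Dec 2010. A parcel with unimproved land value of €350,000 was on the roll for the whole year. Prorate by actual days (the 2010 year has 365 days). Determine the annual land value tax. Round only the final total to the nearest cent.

1 Jan – 27 Nov 2010: 331 days at 3.15% → €350,000 × 3.15% × 331/365 = €9,998.0137
28 Nov – 31 Dec 2010: 34 days at 2.1% → €350,000 × 2.1% × 34/365 = €684.6575
Total = €10,682.6712

€10,682.67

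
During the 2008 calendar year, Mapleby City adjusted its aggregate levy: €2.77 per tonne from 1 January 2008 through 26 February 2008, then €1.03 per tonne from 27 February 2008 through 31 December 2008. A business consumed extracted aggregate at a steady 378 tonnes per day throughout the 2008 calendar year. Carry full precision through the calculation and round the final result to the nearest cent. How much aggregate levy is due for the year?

1 January – 26 February 2008: 57 days × 378 tonnes/day = 21,546 tonnes at €2.77/tonne → €59682.42
27 February – 31 December 2008: 309 days × 378 tonnes/day = 116,802 tonnes at €1.03/tonne → €120306.06

€179988.48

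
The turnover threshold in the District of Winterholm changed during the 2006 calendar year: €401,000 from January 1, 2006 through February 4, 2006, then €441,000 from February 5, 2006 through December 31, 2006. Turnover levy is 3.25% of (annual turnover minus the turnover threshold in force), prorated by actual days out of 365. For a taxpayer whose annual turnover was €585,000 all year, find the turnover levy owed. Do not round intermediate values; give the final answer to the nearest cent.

€4,804.66

January 1 – February 4, 2006: 35 days, exemption €401,000 → (€585,000 − €401,000) × 3.25% × 35/365 = €573.4247
February 5 – December 31, 2006: 330 days, exemption €441,000 → (€585,000 − €441,000) × 3.25% × 330/365 = €4,231.2329
Total = €4,804.6575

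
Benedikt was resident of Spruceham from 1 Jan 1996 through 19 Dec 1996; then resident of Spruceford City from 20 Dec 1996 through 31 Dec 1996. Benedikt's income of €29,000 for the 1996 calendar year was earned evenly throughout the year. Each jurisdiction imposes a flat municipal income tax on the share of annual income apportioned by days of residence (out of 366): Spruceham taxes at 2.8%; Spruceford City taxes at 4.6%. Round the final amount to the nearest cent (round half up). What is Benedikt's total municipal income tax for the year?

Spruceham, 1 Jan – 19 Dec 1996: 354 days → €29,000 × 2.8% × 354/366 = €785.3770
Spruceford City, 20 Dec – 31 Dec 1996: 12 days → €29,000 × 4.6% × 12/366 = €43.7377
Total = €829.1148

€829.11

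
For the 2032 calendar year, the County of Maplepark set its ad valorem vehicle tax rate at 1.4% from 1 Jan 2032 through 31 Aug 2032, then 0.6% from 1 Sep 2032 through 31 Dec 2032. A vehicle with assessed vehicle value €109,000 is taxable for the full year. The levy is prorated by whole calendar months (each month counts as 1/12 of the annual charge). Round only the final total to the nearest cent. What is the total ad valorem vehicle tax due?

€1,235.33

1 Jan – 31 Aug 2032: 8 months at 1.4% → €109,000 × 1.4% × 8/12 = €1,017.3333
1 Sep – 31 Dec 2032: 4 months at 0.6% → €109,000 × 0.6% × 4/12 = €218.0000
Total = €1,235.3333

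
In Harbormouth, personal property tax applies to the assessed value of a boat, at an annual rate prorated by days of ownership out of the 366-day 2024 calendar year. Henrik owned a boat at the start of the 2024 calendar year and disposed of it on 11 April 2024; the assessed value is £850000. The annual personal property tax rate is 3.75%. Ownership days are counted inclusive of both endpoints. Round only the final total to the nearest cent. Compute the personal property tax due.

Days held (1 January – 11 April 2024): 102 out of 366
Tax = £850000 × 3.75% × 102/366 = £8883.1967

£8883.20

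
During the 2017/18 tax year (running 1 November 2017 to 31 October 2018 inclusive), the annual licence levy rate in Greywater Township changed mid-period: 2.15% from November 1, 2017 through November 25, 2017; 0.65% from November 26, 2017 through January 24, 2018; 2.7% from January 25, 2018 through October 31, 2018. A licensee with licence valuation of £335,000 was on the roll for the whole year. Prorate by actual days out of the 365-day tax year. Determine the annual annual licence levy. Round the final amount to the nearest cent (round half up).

November 1 – November 25, 2017: 25 days at 2.15% → £335,000 × 2.15% × 25/365 = £493.3219
November 26, 2017 – January 24, 2018: 60 days at 0.65% → £335,000 × 0.65% × 60/365 = £357.9452
January 25 – October 31, 2018: 280 days at 2.7% → £335,000 × 2.7% × 280/365 = £6,938.6301
Total = £7,789.8973

£7,789.90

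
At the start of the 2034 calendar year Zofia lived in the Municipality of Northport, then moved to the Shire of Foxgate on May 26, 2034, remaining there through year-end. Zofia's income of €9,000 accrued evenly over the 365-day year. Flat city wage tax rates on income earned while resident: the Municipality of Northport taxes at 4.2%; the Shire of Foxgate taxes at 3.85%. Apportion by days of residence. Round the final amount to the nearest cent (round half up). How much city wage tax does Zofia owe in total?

The Municipality of Northport, January 1 – May 25, 2034: 145 days → €9,000 × 4.2% × 145/365 = €150.1644
The Shire of Foxgate, May 26 – December 31, 2034: 220 days → €9,000 × 3.85% × 220/365 = €208.8493
Total = €359.0137

€359.01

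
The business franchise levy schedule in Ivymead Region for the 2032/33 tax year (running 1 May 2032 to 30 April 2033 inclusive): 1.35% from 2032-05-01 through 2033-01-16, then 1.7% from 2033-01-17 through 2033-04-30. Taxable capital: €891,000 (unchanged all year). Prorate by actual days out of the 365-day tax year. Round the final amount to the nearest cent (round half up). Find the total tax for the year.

2032-05-01 to 2033-01-16: 261 days at 1.35% → €891,000 × 1.35% × 261/365 = €8,601.2014
2033-01-17 to 2033-04-30: 104 days at 1.7% → €891,000 × 1.7% × 104/365 = €4,315.8575
Total = €12,917.0589

€12,917.06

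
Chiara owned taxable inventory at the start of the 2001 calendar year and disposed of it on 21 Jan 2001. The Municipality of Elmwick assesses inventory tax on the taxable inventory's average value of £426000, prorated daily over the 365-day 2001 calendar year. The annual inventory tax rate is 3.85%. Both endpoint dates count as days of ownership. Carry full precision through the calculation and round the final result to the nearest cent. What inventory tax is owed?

Days held (1 Jan – 21 Jan 2001): 21 out of 365
Tax = £426000 × 3.85% × 21/365 = £943.6192

£943.62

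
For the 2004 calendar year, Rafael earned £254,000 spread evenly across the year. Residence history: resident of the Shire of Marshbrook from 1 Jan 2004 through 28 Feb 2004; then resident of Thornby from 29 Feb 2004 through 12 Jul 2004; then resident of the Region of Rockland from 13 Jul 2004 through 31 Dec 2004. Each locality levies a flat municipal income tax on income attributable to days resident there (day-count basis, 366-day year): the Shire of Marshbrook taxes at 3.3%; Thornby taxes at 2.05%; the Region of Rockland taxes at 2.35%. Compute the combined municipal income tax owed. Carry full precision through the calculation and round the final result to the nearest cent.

£6,076.92

The Shire of Marshbrook, 1 Jan – 28 Feb 2004: 59 days → £254,000 × 3.3% × 59/366 = £1,351.1967
Thornby, 29 Feb – 12 Jul 2004: 135 days → £254,000 × 2.05% × 135/366 = £1,920.6148
The Region of Rockland, 13 Jul – 31 Dec 2004: 172 days → £254,000 × 2.35% × 172/366 = £2,805.1038
Total = £6,076.9153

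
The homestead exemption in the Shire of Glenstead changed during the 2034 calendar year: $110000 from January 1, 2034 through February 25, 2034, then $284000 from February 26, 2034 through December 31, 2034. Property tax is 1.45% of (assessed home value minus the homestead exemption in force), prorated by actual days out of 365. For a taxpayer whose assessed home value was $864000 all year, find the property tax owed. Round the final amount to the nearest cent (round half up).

$8797.09

January 1 – February 25, 2034: 56 days, exemption $110000 → ($864000 − $110000) × 1.45% × 56/365 = $1677.3918
February 26 – December 31, 2034: 309 days, exemption $284000 → ($864000 − $284000) × 1.45% × 309/365 = $7119.6986
Total = $8797.0904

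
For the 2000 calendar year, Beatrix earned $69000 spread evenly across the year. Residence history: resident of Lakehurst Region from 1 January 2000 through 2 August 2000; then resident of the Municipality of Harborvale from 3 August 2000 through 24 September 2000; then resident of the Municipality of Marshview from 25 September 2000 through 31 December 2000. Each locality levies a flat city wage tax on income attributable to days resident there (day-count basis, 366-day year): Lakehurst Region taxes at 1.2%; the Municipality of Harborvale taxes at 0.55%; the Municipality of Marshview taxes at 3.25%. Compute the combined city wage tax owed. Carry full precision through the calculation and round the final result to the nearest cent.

Lakehurst Region, 1 January – 2 August 2000: 215 days → $69000 × 1.2% × 215/366 = $486.3934
The Municipality of Harborvale, 3 August – 24 September 2000: 53 days → $69000 × 0.55% × 53/366 = $54.9549
The Municipality of Marshview, 25 September – 31 December 2000: 98 days → $69000 × 3.25% × 98/366 = $600.4508
Total = $1141.7992

$1141.80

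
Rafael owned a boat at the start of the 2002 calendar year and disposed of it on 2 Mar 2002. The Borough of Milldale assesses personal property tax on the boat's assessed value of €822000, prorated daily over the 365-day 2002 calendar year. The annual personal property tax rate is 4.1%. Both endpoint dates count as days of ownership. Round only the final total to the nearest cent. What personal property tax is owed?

Days held (1 Jan – 2 Mar 2002): 61 out of 365
Tax = €822000 × 4.1% × 61/365 = €5632.3890

€5632.39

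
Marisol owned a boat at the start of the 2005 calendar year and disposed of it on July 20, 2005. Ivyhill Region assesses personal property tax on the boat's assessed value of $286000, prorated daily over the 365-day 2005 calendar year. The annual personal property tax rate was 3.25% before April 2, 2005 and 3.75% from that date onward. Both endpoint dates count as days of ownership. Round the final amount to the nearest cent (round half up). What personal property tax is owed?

$5549.58

January 1 – April 1, 2005: 91 days at 3.25% → $286000 × 3.25% × 91/365 = $2317.3836
April 2 – July 20, 2005: 110 days at 3.75% → $286000 × 3.75% × 110/365 = $3232.1918
Total = $5549.5753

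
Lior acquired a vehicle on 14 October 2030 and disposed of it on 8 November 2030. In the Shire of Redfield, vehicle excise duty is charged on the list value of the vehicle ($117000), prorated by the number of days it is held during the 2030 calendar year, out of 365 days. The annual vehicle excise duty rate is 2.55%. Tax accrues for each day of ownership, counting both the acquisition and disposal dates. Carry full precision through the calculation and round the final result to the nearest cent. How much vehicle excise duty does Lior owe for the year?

$212.52

Days held (14 October – 8 November 2030): 26 out of 365
Tax = $117000 × 2.55% × 26/365 = $212.5233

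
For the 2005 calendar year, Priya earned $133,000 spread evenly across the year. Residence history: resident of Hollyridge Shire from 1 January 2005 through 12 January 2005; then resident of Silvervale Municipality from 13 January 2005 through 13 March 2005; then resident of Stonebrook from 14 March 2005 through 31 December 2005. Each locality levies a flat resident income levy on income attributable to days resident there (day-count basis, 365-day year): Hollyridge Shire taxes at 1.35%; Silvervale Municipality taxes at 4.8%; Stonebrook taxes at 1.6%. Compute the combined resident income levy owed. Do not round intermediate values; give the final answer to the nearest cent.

Hollyridge Shire, 1 January – 12 January 2005: 12 days → $133,000 × 1.35% × 12/365 = $59.0301
Silvervale Municipality, 13 January – 13 March 2005: 60 days → $133,000 × 4.8% × 60/365 = $1,049.4247
Stonebrook, 14 March – 31 December 2005: 293 days → $133,000 × 1.6% × 293/365 = $1,708.2301
Total = $2,816.6849

$2,816.68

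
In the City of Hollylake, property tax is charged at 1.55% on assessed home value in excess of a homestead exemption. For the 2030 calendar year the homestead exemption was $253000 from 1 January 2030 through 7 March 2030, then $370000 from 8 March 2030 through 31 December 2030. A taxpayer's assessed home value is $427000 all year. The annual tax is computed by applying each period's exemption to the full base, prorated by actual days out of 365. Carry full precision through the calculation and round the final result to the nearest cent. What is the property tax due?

1 January – 7 March 2030: 66 days, exemption $253000 → ($427000 − $253000) × 1.55% × 66/365 = $487.6767
8 March – 31 December 2030: 299 days, exemption $370000 → ($427000 − $370000) × 1.55% × 299/365 = $723.7438
Total = $1211.4205

$1211.42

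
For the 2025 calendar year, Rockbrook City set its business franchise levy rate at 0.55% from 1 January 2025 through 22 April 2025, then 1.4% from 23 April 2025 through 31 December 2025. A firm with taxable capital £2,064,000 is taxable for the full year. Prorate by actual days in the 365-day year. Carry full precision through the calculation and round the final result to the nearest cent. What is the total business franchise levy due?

1 January – 22 April 2025: 112 days at 0.55% → £2,064,000 × 0.55% × 112/365 = £3,483.3534
23 April – 31 December 2025: 253 days at 1.4% → £2,064,000 × 1.4% × 253/365 = £20,029.2822
Total = £23,512.6356

£23,512.64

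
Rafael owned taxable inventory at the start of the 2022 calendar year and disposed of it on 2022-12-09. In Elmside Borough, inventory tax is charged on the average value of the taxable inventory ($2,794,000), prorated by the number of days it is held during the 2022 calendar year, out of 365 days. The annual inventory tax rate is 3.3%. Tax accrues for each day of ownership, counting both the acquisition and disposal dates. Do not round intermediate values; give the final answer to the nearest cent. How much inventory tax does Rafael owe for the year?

$86,644.62

Days held (2022-01-01 to 2022-12-09): 343 out of 365
Tax = $2,794,000 × 3.3% × 343/365 = $86,644.6192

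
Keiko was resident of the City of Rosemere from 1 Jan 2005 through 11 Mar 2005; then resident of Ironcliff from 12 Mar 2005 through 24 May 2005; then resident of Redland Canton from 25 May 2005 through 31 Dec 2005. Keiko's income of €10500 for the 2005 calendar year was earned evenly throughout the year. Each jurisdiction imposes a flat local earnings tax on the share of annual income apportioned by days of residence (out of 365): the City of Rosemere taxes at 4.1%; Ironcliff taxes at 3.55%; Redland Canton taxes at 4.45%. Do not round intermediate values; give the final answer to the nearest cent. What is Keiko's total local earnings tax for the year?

€441.04

The City of Rosemere, 1 Jan – 11 Mar 2005: 70 days → €10500 × 4.1% × 70/365 = €82.5616
Ironcliff, 12 Mar – 24 May 2005: 74 days → €10500 × 3.55% × 74/365 = €75.5712
Redland Canton, 25 May – 31 Dec 2005: 221 days → €10500 × 4.45% × 221/365 = €282.9103
Total = €441.0432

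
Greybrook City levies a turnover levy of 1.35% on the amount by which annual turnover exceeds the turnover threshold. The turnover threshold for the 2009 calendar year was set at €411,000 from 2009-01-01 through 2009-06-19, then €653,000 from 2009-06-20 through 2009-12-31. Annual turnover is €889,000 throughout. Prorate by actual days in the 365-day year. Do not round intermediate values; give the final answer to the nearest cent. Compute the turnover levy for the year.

2009-01-01 to 2009-06-19: 170 days, exemption €411,000 → (€889,000 − €411,000) × 1.35% × 170/365 = €3,005.5068
2009-06-20 to 2009-12-31: 195 days, exemption €653,000 → (€889,000 − €653,000) × 1.35% × 195/365 = €1,702.1096
Total = €4,707.6164

€4,707.62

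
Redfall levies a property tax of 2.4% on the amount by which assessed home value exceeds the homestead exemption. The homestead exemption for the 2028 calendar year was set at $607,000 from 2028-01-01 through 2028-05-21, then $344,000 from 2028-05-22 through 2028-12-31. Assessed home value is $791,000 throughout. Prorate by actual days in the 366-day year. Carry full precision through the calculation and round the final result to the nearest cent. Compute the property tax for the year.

2028-01-01 to 2028-05-21: 142 days, exemption $607,000 → ($791,000 − $607,000) × 2.4% × 142/366 = $1,713.3115
2028-05-22 to 2028-12-31: 224 days, exemption $344,000 → ($791,000 − $344,000) × 2.4% × 224/366 = $6,565.7705
Total = $8,279.0820

$8,279.08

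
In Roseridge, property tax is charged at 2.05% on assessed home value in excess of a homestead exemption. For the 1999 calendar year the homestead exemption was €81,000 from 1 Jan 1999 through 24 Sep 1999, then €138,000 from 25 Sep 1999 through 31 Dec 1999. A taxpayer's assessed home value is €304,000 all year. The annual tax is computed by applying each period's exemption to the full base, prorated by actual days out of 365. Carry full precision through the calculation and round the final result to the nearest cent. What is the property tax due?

1 Jan – 24 Sep 1999: 267 days, exemption €81,000 → (€304,000 − €81,000) × 2.05% × 267/365 = €3,344.0836
25 Sep – 31 Dec 1999: 98 days, exemption €138,000 → (€304,000 − €138,000) × 2.05% × 98/365 = €913.6822
Total = €4,257.7658

€4,257.77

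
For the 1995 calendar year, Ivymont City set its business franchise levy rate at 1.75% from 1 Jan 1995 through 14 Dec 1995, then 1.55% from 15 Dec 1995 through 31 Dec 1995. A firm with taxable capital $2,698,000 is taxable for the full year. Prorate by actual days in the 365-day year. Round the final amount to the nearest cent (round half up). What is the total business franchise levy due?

$46,963.68

1 Jan – 14 Dec 1995: 348 days at 1.75% → $2,698,000 × 1.75% × 348/365 = $45,015.9452
15 Dec – 31 Dec 1995: 17 days at 1.55% → $2,698,000 × 1.55% × 17/365 = $1,947.7342
Total = $46,963.6795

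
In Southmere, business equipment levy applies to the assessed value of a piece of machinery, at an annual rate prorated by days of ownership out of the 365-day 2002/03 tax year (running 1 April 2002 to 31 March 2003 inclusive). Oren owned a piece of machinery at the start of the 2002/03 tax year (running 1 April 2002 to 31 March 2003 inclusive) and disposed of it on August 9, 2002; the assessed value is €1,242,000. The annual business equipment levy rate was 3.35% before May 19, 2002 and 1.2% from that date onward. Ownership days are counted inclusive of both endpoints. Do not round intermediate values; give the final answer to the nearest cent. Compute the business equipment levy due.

April 1 – May 18, 2002: 48 days at 3.35% → €1,242,000 × 3.35% × 48/365 = €5,471.6055
May 19 – August 9, 2002: 83 days at 1.2% → €1,242,000 × 1.2% × 83/365 = €3,389.1288
Total = €8,860.7342

€8,860.73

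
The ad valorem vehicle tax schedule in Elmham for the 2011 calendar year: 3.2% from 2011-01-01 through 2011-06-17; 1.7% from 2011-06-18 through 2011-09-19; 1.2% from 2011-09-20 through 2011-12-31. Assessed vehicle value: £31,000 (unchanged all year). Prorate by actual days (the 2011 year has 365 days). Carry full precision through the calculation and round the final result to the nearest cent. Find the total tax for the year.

£697.29

2011-01-01 to 2011-06-17: 168 days at 3.2% → £31,000 × 3.2% × 168/365 = £456.5918
2011-06-18 to 2011-09-19: 94 days at 1.7% → £31,000 × 1.7% × 94/365 = £135.7205
2011-09-20 to 2011-12-31: 103 days at 1.2% → £31,000 × 1.2% × 103/365 = £104.9753
Total = £697.2877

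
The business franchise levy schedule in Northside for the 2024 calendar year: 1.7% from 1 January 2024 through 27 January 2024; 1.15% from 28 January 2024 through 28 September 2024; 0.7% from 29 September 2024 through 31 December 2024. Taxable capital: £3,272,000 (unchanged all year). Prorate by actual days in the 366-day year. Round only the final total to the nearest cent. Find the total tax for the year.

1 January – 27 January 2024: 27 days at 1.7% → £3,272,000 × 1.7% × 27/366 = £4,103.4098
28 January – 28 September 2024: 245 days at 1.15% → £3,272,000 × 1.15% × 245/366 = £25,188.1421
29 September – 31 December 2024: 94 days at 0.7% → £3,272,000 × 0.7% × 94/366 = £5,882.4481
Total = £35,174.0000

£35,174.00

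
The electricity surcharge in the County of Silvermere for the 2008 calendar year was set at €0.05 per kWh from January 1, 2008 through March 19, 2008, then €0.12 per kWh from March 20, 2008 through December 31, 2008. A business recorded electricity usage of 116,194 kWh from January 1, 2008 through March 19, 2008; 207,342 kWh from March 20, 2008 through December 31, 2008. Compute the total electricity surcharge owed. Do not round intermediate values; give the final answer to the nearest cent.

€30,690.74

January 1 – March 19, 2008: 116,194 kWh at €0.05/kWh → €5,809.70
March 20 – December 31, 2008: 207,342 kWh at €0.12/kWh → €24,881.04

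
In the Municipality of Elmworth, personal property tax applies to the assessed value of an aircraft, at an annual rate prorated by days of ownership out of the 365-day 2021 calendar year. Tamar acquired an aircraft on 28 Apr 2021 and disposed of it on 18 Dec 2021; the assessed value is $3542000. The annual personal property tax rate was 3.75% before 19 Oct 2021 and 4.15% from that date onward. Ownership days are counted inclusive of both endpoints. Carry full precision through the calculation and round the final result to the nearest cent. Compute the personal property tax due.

$87885.27

28 Apr – 18 Oct 2021: 174 days at 3.75% → $3542000 × 3.75% × 174/365 = $63319.3151
19 Oct – 18 Dec 2021: 61 days at 4.15% → $3542000 × 4.15% × 61/365 = $24565.9534
Total = $87885.2685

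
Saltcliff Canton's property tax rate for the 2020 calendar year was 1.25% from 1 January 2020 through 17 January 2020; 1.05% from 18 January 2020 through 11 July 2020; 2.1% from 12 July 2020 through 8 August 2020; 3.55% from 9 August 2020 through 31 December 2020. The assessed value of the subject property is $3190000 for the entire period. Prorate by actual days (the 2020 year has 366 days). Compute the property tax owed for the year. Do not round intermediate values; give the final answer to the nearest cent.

1 January – 17 January 2020: 17 days at 1.25% → $3190000 × 1.25% × 17/366 = $1852.1175
18 January – 11 July 2020: 176 days at 1.05% → $3190000 × 1.05% × 176/366 = $16106.8852
12 July – 8 August 2020: 28 days at 2.1% → $3190000 × 2.1% × 28/366 = $5124.9180
9 August – 31 December 2020: 145 days at 3.55% → $3190000 × 3.55% × 145/366 = $44864.8224
Total = $67948.7432

$67948.74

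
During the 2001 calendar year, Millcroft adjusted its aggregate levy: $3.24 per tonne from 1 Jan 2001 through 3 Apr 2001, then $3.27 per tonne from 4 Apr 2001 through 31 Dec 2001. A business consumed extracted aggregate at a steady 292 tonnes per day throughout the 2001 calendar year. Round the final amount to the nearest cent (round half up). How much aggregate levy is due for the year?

$347,701.92

1 Jan – 3 Apr 2001: 93 days × 292 tonnes/day = 27,156 tonnes at $3.24/tonne → $87,985.44
4 Apr – 31 Dec 2001: 272 days × 292 tonnes/day = 79,424 tonnes at $3.27/tonne → $259,716.48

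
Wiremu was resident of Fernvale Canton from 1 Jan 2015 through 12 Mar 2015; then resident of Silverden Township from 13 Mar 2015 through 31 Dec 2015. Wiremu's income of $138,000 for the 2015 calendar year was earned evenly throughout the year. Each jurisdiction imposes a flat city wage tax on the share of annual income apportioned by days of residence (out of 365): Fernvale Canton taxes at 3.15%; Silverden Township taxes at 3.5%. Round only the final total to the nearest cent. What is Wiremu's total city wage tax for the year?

Fernvale Canton, 1 Jan – 12 Mar 2015: 71 days → $138,000 × 3.15% × 71/365 = $845.5808
Silverden Township, 13 Mar – 31 Dec 2015: 294 days → $138,000 × 3.5% × 294/365 = $3,890.4658
Total = $4,736.0466

$4,736.05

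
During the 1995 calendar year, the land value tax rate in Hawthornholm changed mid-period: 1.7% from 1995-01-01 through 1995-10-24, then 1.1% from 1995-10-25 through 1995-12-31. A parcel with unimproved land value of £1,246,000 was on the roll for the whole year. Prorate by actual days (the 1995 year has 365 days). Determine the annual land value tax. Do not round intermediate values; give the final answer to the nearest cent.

£19,789.21

1995-01-01 to 1995-10-24: 297 days at 1.7% → £1,246,000 × 1.7% × 297/365 = £17,235.7644
1995-10-25 to 1995-12-31: 68 days at 1.1% → £1,246,000 × 1.1% × 68/365 = £2,553.4466
Total = £19,789.2110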